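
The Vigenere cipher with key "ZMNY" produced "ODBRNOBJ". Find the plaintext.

Step 1: Extend key: ZMNYZMNY
Step 2: Decrypt each letter (c - k) mod 26:
  O(14) - Z(25) = (14-25) mod 26 = 15 = P
  D(3) - M(12) = (3-12) mod 26 = 17 = R
  B(1) - N(13) = (1-13) mod 26 = 14 = O
  R(17) - Y(24) = (17-24) mod 26 = 19 = T
  N(13) - Z(25) = (13-25) mod 26 = 14 = O
  O(14) - M(12) = (14-12) mod 26 = 2 = C
  B(1) - N(13) = (1-13) mod 26 = 14 = O
  J(9) - Y(24) = (9-24) mod 26 = 11 = L
Plaintext: PROTOCOL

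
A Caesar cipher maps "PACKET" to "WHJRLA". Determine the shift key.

Step 1: Compare first letters: P (position 15) -> W (position 22).
Step 2: Shift = (22 - 15) mod 26 = 7.
The shift value is 7.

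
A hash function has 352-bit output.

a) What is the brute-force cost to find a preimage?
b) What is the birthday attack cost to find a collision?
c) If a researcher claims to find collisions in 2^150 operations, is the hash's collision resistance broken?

Step 1: Preimage resistance requires brute-force of 2^352 operations.
Step 2: Collision resistance (birthday bound) = 2^(352/2) = 2^176.
Step 3: The claimed attack costs 2^150 operations.
Step 4: Since 2^150 < 2^176, the claimed attack beats the generic birthday bound, so collision resistance is broken.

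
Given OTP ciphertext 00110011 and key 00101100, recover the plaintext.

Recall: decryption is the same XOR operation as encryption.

Step 1: XOR ciphertext with key:
  Ciphertext: 00110011
  Key:        00101100
  XOR:        00011111
Step 2: Plaintext = 00011111 = 31 in decimal.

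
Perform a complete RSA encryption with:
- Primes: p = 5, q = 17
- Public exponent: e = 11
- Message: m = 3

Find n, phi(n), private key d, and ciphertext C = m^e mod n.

Step 1: n = 5 * 17 = 85.
Step 2: phi(n) = (5-1)(17-1) = 4 * 16 = 64.
Step 3: Find d = 11^(-1) mod 64 = 35.
  Verify: 11 * 35 = 385 = 1 (mod 64).
Step 4: C = 3^11 mod 85 = 7.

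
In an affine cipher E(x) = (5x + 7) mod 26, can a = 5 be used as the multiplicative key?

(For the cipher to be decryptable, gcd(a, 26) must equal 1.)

Step 1: Compute gcd(5, 26).
Step 2: gcd(5, 26) = 1.
Since gcd = 1, 5 is coprime with 26, so it is a valid key.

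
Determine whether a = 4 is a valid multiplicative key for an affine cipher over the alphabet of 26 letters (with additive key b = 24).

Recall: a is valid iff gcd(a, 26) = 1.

Step 1: Compute gcd(4, 26).
Step 2: gcd(4, 26) = 2.
Since gcd = 2 != 1, 4 shares a common factor with 26, so it cannot be used.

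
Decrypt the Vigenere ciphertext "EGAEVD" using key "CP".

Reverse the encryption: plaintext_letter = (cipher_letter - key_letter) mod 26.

Step 1: Extend key: CPCPCP
Step 2: Decrypt each letter (c - k) mod 26:
  E(4) - C(2) = (4-2) mod 26 = 2 = C
  G(6) - P(15) = (6-15) mod 26 = 17 = R
  A(0) - C(2) = (0-2) mod 26 = 24 = Y
  E(4) - P(15) = (4-15) mod 26 = 15 = P
  V(21) - C(2) = (21-2) mod 26 = 19 = T
  D(3) - P(15) = (3-15) mod 26 = 14 = O
Plaintext: CRYPTO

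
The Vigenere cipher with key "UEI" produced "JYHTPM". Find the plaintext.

Step 1: Extend key: UEIUEI
Step 2: Decrypt each letter (c - k) mod 26:
  J(9) - U(20) = (9-20) mod 26 = 15 = P
  Y(24) - E(4) = (24-4) mod 26 = 20 = U
  H(7) - I(8) = (7-8) mod 26 = 25 = Z
  T(19) - U(20) = (19-20) mod 26 = 25 = Z
  P(15) - E(4) = (15-4) mod 26 = 11 = L
  M(12) - I(8) = (12-8) mod 26 = 4 = E
Plaintext: PUZZLE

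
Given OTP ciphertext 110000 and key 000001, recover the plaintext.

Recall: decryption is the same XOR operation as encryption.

Step 1: XOR ciphertext with key:
  Ciphertext: 110000
  Key:        000001
  XOR:        110001
Step 2: Plaintext = 110001 = 49 in decimal.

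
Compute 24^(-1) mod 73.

Step 1: We need x such that 24 * x = 1 (mod 73).
Step 2: Using the extended Euclidean algorithm or trial:
  24 * 70 = 1680 = 23 * 73 + 1.
Step 3: Since 1680 mod 73 = 1, the inverse is x = 70.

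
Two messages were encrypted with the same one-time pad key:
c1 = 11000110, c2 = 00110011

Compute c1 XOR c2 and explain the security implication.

Step 1: c1 XOR c2 = (m1 XOR k) XOR (m2 XOR k).
Step 2: By XOR associativity/commutativity: = m1 XOR m2 XOR k XOR k = m1 XOR m2.
Step 3: 11000110 XOR 00110011 = 11110101 = 245.
Step 4: The key cancels out! An attacker learns m1 XOR m2 = 245, revealing the relationship between plaintexts.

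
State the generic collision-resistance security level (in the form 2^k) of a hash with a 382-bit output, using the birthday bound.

Step 1: The birthday paradox gives collision probability ~50% after sqrt(2^n) = 2^(n/2) hashes.
Step 2: For 382-bit output: 2^(382/2) = 2^191.
Step 3: Approximately 2^191 hash computations needed.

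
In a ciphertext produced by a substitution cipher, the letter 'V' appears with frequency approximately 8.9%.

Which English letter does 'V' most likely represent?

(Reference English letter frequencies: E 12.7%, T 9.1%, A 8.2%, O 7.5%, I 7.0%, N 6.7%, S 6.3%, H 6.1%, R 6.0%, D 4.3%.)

Step 1: The observed frequency is 8.9%.
Step 2: Compare with English frequencies:
  E: 12.7% (difference: 3.8%)
  T: 9.1% (difference: 0.2%) <-- closest
  A: 8.2% (difference: 0.7%)
  O: 7.5% (difference: 1.4%)
  I: 7.0% (difference: 1.9%)
  N: 6.7% (difference: 2.2%)
  S: 6.3% (difference: 2.6%)
  H: 6.1% (difference: 2.8%)
  R: 6.0% (difference: 2.9%)
  D: 4.3% (difference: 4.6%)
Step 3: 'V' most likely represents 'T' (frequency 9.1%).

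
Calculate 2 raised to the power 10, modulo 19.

Step 1: Compute 2^10 mod 19 step by step, reducing modulo 19 at each step.
  2^1 mod 19 = 2
  2^2 mod 19 = (2 * 2) mod 19 = 4
  2^3 mod 19 = (4 * 2) mod 19 = 8
  2^4 mod 19 = (8 * 2) mod 19 = 16
  2^5 mod 19 = (16 * 2) mod 19 = 13
  2^6 mod 19 = (13 * 2) mod 19 = 7
  2^7 mod 19 = (7 * 2) mod 19 = 14
  2^8 mod 19 = (14 * 2) mod 19 = 9
  2^9 mod 19 = (9 * 2) mod 19 = 18
  2^10 mod 19 = (18 * 2) mod 19 = 17
Step 2: Result = 17.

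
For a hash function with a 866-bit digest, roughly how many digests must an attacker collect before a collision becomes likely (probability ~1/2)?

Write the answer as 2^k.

Step 1: The birthday paradox gives collision probability ~50% after sqrt(2^n) = 2^(n/2) hashes.
Step 2: For 866-bit output: 2^(866/2) = 2^433.
Step 3: Approximately 2^433 hash computations needed.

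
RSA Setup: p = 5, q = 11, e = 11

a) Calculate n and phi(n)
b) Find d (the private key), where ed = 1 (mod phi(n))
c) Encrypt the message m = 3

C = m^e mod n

Step 1: n = 5 * 11 = 55.
Step 2: phi(n) = (5-1)(11-1) = 4 * 10 = 40.
Step 3: Find d = 11^(-1) mod 40 = 11.
  Verify: 11 * 11 = 121 = 1 (mod 40).
Step 4: C = 3^11 mod 55 = 47.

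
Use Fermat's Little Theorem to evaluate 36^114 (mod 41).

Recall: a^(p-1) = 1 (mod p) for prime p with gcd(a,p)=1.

Step 1: Since 41 is prime, by Fermat's Little Theorem: 36^40 = 1 (mod 41).
Step 2: Reduce exponent: 114 mod 40 = 34.
Step 3: So 36^114 = 36^34 (mod 41).
Step 4: 36^34 mod 41 = 31.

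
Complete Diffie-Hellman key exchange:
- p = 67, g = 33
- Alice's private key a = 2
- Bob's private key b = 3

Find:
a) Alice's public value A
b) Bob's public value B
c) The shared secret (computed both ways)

Step 1: A = g^a mod p = 33^2 mod 67 = 17.
Step 2: B = g^b mod p = 33^3 mod 67 = 25.
Step 3: Alice computes s = B^a mod p = 25^2 mod 67 = 22.
Step 4: Bob computes s = A^b mod p = 17^3 mod 67 = 22.
Both sides agree: shared secret = 22.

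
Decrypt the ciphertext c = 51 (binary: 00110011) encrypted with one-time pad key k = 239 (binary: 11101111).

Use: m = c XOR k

Step 1: XOR ciphertext with key:
  Ciphertext: 00110011
  Key:        11101111
  XOR:        11011100
Step 2: Plaintext = 11011100 = 220 in decimal.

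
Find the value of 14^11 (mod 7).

Step 1: Compute 14^11 mod 7 step by step, reducing modulo 7 at each step.
  14^1 mod 7 = 0
  14^2 mod 7 = (0 * 14) mod 7 = 0
  14^3 mod 7 = (0 * 14) mod 7 = 0
  14^4 mod 7 = (0 * 14) mod 7 = 0
  14^5 mod 7 = (0 * 14) mod 7 = 0
  14^6 mod 7 = (0 * 14) mod 7 = 0
  14^7 mod 7 = (0 * 14) mod 7 = 0
  14^8 mod 7 = (0 * 14) mod 7 = 0
  14^9 mod 7 = (0 * 14) mod 7 = 0
  14^10 mod 7 = (0 * 14) mod 7 = 0
  14^11 mod 7 = (0 * 14) mod 7 = 0
Step 2: Result = 0.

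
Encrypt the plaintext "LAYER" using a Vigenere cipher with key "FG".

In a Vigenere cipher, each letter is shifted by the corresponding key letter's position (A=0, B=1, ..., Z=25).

Step 1: Repeat key to match plaintext length:
  Plaintext: LAYER
  Key:       FGFGF
Step 2: Encrypt each letter:
  L(11) + F(5) = (11+5) mod 26 = 16 = Q
  A(0) + G(6) = (0+6) mod 26 = 6 = G
  Y(24) + F(5) = (24+5) mod 26 = 3 = D
  E(4) + G(6) = (4+6) mod 26 = 10 = K
  R(17) + F(5) = (17+5) mod 26 = 22 = W
Ciphertext: QGDKW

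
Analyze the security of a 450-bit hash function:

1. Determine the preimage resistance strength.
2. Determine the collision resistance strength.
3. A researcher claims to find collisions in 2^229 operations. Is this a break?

Step 1: Preimage resistance requires brute-force of 2^450 operations.
Step 2: Collision resistance (birthday bound) = 2^(450/2) = 2^225.
Step 3: The claimed attack costs 2^229 operations.
Step 4: Since 2^229 >= 2^225, the claimed attack is no faster than the generic birthday attack, so this does not break collision resistance.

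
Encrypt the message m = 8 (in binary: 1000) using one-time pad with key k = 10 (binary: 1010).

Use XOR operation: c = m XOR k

Step 1: Write out the XOR operation bit by bit:
  Message: 1000
  Key:     1010
  XOR:     0010
Step 2: Convert to decimal: 0010 = 2.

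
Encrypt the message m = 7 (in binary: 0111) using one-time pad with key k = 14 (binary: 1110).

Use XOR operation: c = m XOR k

Step 1: Write out the XOR operation bit by bit:
  Message: 0111
  Key:     1110
  XOR:     1001
Step 2: Convert to decimal: 1001 = 9.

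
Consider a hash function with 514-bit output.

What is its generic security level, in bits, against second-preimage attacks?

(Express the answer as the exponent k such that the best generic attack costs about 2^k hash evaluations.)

Step 1: The hash has a 514-bit output.
Step 2: Second-preimage resistance means: given a specific input x, it should be infeasible to find a different y with h(y) = h(x).
With a 514-bit output, a generic search for a second preimage costs about 2^514 evaluations (each trial matches the fixed target with probability 2^-514).
Step 3: Security level = 514 bits.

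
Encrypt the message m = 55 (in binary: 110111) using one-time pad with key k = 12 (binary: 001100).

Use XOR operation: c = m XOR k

Step 1: Write out the XOR operation bit by bit:
  Message: 110111
  Key:     001100
  XOR:     111011
Step 2: Convert to decimal: 111011 = 59.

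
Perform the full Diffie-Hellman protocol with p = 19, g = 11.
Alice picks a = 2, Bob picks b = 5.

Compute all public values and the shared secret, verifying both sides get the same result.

Step 1: A = g^a mod p = 11^2 mod 19 = 7.
Step 2: B = g^b mod p = 11^5 mod 19 = 7.
Step 3: Alice computes s = B^a mod p = 7^2 mod 19 = 11.
Step 4: Bob computes s = A^b mod p = 7^5 mod 19 = 11.
Both sides agree: shared secret = 11.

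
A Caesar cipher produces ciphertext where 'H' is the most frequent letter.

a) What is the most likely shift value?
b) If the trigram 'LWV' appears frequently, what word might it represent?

Step 1: In English, 'E' is the most frequent letter (12.7%).
Step 2: The most frequent ciphertext letter is 'H' (position 7).
Step 3: Shift = (7 - 4) mod 26 = 3.
Step 4: Decrypt 'LWV' by shifting back 3:
  L -> I
  W -> T
  V -> S
Step 5: 'LWV' decrypts to 'ITS'.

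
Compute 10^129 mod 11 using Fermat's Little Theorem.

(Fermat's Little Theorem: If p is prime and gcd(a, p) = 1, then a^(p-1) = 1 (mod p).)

Step 1: Since 11 is prime, by Fermat's Little Theorem: 10^10 = 1 (mod 11).
Step 2: Reduce exponent: 129 mod 10 = 9.
Step 3: So 10^129 = 10^9 (mod 11).
Step 4: 10^9 mod 11 = 10.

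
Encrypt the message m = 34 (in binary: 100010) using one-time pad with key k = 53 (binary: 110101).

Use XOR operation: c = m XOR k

Step 1: Write out the XOR operation bit by bit:
  Message: 100010
  Key:     110101
  XOR:     010111
Step 2: Convert to decimal: 010111 = 23.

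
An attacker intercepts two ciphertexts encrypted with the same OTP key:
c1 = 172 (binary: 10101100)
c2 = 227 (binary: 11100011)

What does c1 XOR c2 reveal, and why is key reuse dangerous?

Step 1: c1 XOR c2 = (m1 XOR k) XOR (m2 XOR k).
Step 2: By XOR associativity/commutativity: = m1 XOR m2 XOR k XOR k = m1 XOR m2.
Step 3: 10101100 XOR 11100011 = 01001111 = 79.
Step 4: The key cancels out! An attacker learns m1 XOR m2 = 79, revealing the relationship between plaintexts.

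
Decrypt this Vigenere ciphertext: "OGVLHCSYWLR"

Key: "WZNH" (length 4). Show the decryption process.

Step 1: Key 'WZNH' has length 4. Extended key: WZNHWZNHWZN
Step 2: Decrypt each position:
  O(14) - W(22) = 18 = S
  G(6) - Z(25) = 7 = H
  V(21) - N(13) = 8 = I
  L(11) - H(7) = 4 = E
  H(7) - W(22) = 11 = L
  C(2) - Z(25) = 3 = D
  S(18) - N(13) = 5 = F
  Y(24) - H(7) = 17 = R
  W(22) - W(22) = 0 = A
  L(11) - Z(25) = 12 = M
  R(17) - N(13) = 4 = E
Plaintext: SHIELDFRAME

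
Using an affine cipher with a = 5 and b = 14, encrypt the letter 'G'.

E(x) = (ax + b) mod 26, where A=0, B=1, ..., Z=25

Step 1: Convert 'G' to number: x = 6.
Step 2: E(6) = (5 * 6 + 14) mod 26 = 44 mod 26 = 18.
Step 3: Convert 18 back to letter: S.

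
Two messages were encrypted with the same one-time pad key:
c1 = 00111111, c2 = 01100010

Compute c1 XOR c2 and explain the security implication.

Step 1: c1 XOR c2 = (m1 XOR k) XOR (m2 XOR k).
Step 2: By XOR associativity/commutativity: = m1 XOR m2 XOR k XOR k = m1 XOR m2.
Step 3: 00111111 XOR 01100010 = 01011101 = 93.
Step 4: The key cancels out! An attacker learns m1 XOR m2 = 93, revealing the relationship between plaintexts.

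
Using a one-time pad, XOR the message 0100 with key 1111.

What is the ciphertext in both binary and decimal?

Step 1: Write out the XOR operation bit by bit:
  Message: 0100
  Key:     1111
  XOR:     1011
Step 2: Convert to decimal: 1011 = 11.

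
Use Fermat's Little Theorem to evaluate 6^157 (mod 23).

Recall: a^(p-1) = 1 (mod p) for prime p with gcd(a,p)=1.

Step 1: Since 23 is prime, by Fermat's Little Theorem: 6^22 = 1 (mod 23).
Step 2: Reduce exponent: 157 mod 22 = 3.
Step 3: So 6^157 = 6^3 (mod 23).
Step 4: 6^3 mod 23 = 9.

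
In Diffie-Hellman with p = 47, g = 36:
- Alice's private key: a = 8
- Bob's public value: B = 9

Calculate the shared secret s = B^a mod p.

Step 1: s = B^a mod p = 9^8 mod 47.
  9^1 mod 47 = 9
  9^2 mod 47 = (9 * 9) mod 47 = 34
  9^3 mod 47 = (34 * 9) mod 47 = 24
  9^4 mod 47 = (24 * 9) mod 47 = 28
  9^5 mod 47 = (28 * 9) mod 47 = 17
  9^6 mod 47 = (17 * 9) mod 47 = 12
  9^7 mod 47 = (12 * 9) mod 47 = 14
  9^8 mod 47 = (14 * 9) mod 47 = 32
Result: shared secret = 32.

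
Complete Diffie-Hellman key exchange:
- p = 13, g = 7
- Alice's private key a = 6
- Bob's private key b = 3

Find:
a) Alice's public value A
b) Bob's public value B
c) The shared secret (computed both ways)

Step 1: A = g^a mod p = 7^6 mod 13 = 12.
Step 2: B = g^b mod p = 7^3 mod 13 = 5.
Step 3: Alice computes s = B^a mod p = 5^6 mod 13 = 12.
Step 4: Bob computes s = A^b mod p = 12^3 mod 13 = 12.
Both sides agree: shared secret = 12.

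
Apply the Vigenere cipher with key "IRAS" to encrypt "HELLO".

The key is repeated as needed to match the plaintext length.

Step 1: Repeat key to match plaintext length:
  Plaintext: HELLO
  Key:       IRASI
Step 2: Encrypt each letter:
  H(7) + I(8) = (7+8) mod 26 = 15 = P
  E(4) + R(17) = (4+17) mod 26 = 21 = V
  L(11) + A(0) = (11+0) mod 26 = 11 = L
  L(11) + S(18) = (11+18) mod 26 = 3 = D
  O(14) + I(8) = (14+8) mod 26 = 22 = W
Ciphertext: PVLDW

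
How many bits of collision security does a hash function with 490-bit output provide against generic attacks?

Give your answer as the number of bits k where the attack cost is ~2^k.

Step 1: The hash has a 490-bit output.
Step 2: Collision resistance means it should be infeasible to find any x != y with h(x) = h(y).
By the birthday bound, a generic collision search succeeds after about sqrt(2^490) = 2^(490/2) = 2^245 evaluations.
Step 3: Security level = 245 bits.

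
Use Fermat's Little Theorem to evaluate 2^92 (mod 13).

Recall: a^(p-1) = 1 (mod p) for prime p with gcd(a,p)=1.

Step 1: Since 13 is prime, by Fermat's Little Theorem: 2^12 = 1 (mod 13).
Step 2: Reduce exponent: 92 mod 12 = 8.
Step 3: So 2^92 = 2^8 (mod 13).
Step 4: 2^8 mod 13 = 9.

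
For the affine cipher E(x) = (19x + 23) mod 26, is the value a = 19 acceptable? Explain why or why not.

Step 1: Compute gcd(19, 26).
Step 2: gcd(19, 26) = 1.
Since gcd = 1, 19 is coprime with 26, so it is a valid key.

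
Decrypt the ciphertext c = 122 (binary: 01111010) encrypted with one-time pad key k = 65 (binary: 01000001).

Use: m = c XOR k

Step 1: XOR ciphertext with key:
  Ciphertext: 01111010
  Key:        01000001
  XOR:        00111011
Step 2: Plaintext = 00111011 = 59 in decimal.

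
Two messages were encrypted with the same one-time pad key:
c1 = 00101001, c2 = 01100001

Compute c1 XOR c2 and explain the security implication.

Step 1: c1 XOR c2 = (m1 XOR k) XOR (m2 XOR k).
Step 2: By XOR associativity/commutativity: = m1 XOR m2 XOR k XOR k = m1 XOR m2.
Step 3: 00101001 XOR 01100001 = 01001000 = 72.
Step 4: The key cancels out! An attacker learns m1 XOR m2 = 72, revealing the relationship between plaintexts.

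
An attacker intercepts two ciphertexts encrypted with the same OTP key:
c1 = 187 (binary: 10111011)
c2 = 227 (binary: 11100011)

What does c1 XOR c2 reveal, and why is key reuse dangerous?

Step 1: c1 XOR c2 = (m1 XOR k) XOR (m2 XOR k).
Step 2: By XOR associativity/commutativity: = m1 XOR m2 XOR k XOR k = m1 XOR m2.
Step 3: 10111011 XOR 11100011 = 01011000 = 88.
Step 4: The key cancels out! An attacker learns m1 XOR m2 = 88, revealing the relationship between plaintexts.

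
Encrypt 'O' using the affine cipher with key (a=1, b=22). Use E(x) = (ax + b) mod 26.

Step 1: Convert 'O' to number: x = 14.
Step 2: E(14) = (1 * 14 + 22) mod 26 = 36 mod 26 = 10.
Step 3: Convert 10 back to letter: K.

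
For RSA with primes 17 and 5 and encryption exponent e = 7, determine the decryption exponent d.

Step 1: n = 17 * 5 = 85.
Step 2: phi(n) = 16 * 4 = 64.
Step 3: Find d such that 7 * d = 1 (mod 64).
Step 4: d = 7^(-1) mod 64 = 55.
Verification: 7 * 55 = 385 = 6 * 64 + 1.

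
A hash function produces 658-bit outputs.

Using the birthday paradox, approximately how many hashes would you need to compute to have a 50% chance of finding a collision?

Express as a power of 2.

Step 1: The birthday paradox gives collision probability ~50% after sqrt(2^n) = 2^(n/2) hashes.
Step 2: For 658-bit output: 2^(658/2) = 2^329.
Step 3: Approximately 2^329 hash computations needed.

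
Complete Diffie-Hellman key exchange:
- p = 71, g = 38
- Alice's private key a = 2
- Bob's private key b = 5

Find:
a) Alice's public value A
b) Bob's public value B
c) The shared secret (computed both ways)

Step 1: A = g^a mod p = 38^2 mod 71 = 24.
Step 2: B = g^b mod p = 38^5 mod 71 = 20.
Step 3: Alice computes s = B^a mod p = 20^2 mod 71 = 45.
Step 4: Bob computes s = A^b mod p = 24^5 mod 71 = 45.
Both sides agree: shared secret = 45.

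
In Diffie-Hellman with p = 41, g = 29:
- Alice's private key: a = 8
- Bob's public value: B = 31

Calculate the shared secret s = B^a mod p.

Step 1: s = B^a mod p = 31^8 mod 41.
  31^1 mod 41 = 31
  31^2 mod 41 = (31 * 31) mod 41 = 18
  31^3 mod 41 = (18 * 31) mod 41 = 25
  31^4 mod 41 = (25 * 31) mod 41 = 37
  31^5 mod 41 = (37 * 31) mod 41 = 40
  31^6 mod 41 = (40 * 31) mod 41 = 10
  31^7 mod 41 = (10 * 31) mod 41 = 23
  31^8 mod 41 = (23 * 31) mod 41 = 16
Result: shared secret = 16.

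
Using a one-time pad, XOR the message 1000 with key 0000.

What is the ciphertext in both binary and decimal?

Step 1: Write out the XOR operation bit by bit:
  Message: 1000
  Key:     0000
  XOR:     1000
Step 2: Convert to decimal: 1000 = 8.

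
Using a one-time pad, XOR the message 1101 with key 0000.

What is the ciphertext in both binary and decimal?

Step 1: Write out the XOR operation bit by bit:
  Message: 1101
  Key:     0000
  XOR:     1101
Step 2: Convert to decimal: 1101 = 13.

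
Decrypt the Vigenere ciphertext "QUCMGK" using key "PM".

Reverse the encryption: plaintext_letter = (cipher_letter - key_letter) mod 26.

Step 1: Extend key: PMPMPM
Step 2: Decrypt each letter (c - k) mod 26:
  Q(16) - P(15) = (16-15) mod 26 = 1 = B
  U(20) - M(12) = (20-12) mod 26 = 8 = I
  C(2) - P(15) = (2-15) mod 26 = 13 = N
  M(12) - M(12) = (12-12) mod 26 = 0 = A
  G(6) - P(15) = (6-15) mod 26 = 17 = R
  K(10) - M(12) = (10-12) mod 26 = 24 = Y
Plaintext: BINARY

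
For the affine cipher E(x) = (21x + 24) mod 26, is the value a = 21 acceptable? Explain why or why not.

Step 1: Compute gcd(21, 26).
Step 2: gcd(21, 26) = 1.
Since gcd = 1, 21 is coprime with 26, so it is a valid key.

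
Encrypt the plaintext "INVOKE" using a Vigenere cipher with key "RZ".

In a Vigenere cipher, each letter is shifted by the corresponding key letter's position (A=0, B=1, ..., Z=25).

Step 1: Repeat key to match plaintext length:
  Plaintext: INVOKE
  Key:       RZRZRZ
Step 2: Encrypt each letter:
  I(8) + R(17) = (8+17) mod 26 = 25 = Z
  N(13) + Z(25) = (13+25) mod 26 = 12 = M
  V(21) + R(17) = (21+17) mod 26 = 12 = M
  O(14) + Z(25) = (14+25) mod 26 = 13 = N
  K(10) + R(17) = (10+17) mod 26 = 1 = B
  E(4) + Z(25) = (4+25) mod 26 = 3 = D
Ciphertext: ZMMNBD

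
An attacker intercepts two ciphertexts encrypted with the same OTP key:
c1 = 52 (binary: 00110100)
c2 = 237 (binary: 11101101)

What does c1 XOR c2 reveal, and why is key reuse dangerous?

Step 1: c1 XOR c2 = (m1 XOR k) XOR (m2 XOR k).
Step 2: By XOR associativity/commutativity: = m1 XOR m2 XOR k XOR k = m1 XOR m2.
Step 3: 00110100 XOR 11101101 = 11011001 = 217.
Step 4: The key cancels out! An attacker learns m1 XOR m2 = 217, revealing the relationship between plaintexts.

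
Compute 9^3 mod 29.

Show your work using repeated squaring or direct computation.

Step 1: Compute 9^3 mod 29 step by step, reducing modulo 29 at each step.
  9^1 mod 29 = 9
  9^2 mod 29 = (9 * 9) mod 29 = 23
  9^3 mod 29 = (23 * 9) mod 29 = 4
Step 2: Result = 4.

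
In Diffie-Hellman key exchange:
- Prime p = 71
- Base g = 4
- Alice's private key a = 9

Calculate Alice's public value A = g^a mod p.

Step 1: A = g^a mod p = 4^9 mod 71.
  4^1 mod 71 = 4
  4^2 mod 71 = (4 * 4) mod 71 = 16
  4^3 mod 71 = (16 * 4) mod 71 = 64
  4^4 mod 71 = (64 * 4) mod 71 = 43
  4^5 mod 71 = (43 * 4) mod 71 = 30
  4^6 mod 71 = (30 * 4) mod 71 = 49
  4^7 mod 71 = (49 * 4) mod 71 = 54
  4^8 mod 71 = (54 * 4) mod 71 = 3
  4^9 mod 71 = (3 * 4) mod 71 = 12
Result: A = 12.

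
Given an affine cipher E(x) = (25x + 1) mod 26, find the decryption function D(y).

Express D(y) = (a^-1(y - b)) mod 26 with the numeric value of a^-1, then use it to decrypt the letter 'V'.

Step 1: Find a^-1, the modular inverse of 25 mod 26.
Step 2: We need 25 * a^-1 = 1 (mod 26).
Step 3: 25 * 25 = 625 = 24 * 26 + 1, so a^-1 = 25.
Step 4: D(y) = 25(y - 1) mod 26.
Step 5: Apply to 'V' (y = 21): D(21) = 25 * (21 - 1) mod 26 = 25 * 20 mod 26 = 6 -> 'G'.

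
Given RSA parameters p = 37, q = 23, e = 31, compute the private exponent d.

Step 1: n = 37 * 23 = 851.
Step 2: phi(n) = 36 * 22 = 792.
Step 3: Find d such that 31 * d = 1 (mod 792).
Step 4: d = 31^(-1) mod 792 = 511.
Verification: 31 * 511 = 15841 = 20 * 792 + 1.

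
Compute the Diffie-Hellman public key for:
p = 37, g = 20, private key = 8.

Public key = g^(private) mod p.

Step 1: A = g^a mod p = 20^8 mod 37.
  20^1 mod 37 = 20
  20^2 mod 37 = (20 * 20) mod 37 = 30
  20^3 mod 37 = (30 * 20) mod 37 = 8
  20^4 mod 37 = (8 * 20) mod 37 = 12
  20^5 mod 37 = (12 * 20) mod 37 = 18
  20^6 mod 37 = (18 * 20) mod 37 = 27
  20^7 mod 37 = (27 * 20) mod 37 = 22
  20^8 mod 37 = (22 * 20) mod 37 = 33
Result: A = 33.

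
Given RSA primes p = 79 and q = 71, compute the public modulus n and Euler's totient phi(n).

Step 1: n = p * q = 79 * 71 = 5609.
Step 2: phi(n) = (p-1)(q-1) = 78 * 70 = 5460.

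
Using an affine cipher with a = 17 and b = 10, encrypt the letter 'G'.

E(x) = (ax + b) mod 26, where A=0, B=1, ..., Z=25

Step 1: Convert 'G' to number: x = 6.
Step 2: E(6) = (17 * 6 + 10) mod 26 = 112 mod 26 = 8.
Step 3: Convert 8 back to letter: I.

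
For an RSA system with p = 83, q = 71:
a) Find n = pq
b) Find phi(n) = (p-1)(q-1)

Step 1: n = p * q = 83 * 71 = 5893.
Step 2: phi(n) = (p-1)(q-1) = 82 * 70 = 5740.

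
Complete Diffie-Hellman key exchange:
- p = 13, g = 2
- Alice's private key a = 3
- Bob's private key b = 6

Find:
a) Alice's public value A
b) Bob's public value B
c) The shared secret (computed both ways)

Step 1: A = g^a mod p = 2^3 mod 13 = 8.
Step 2: B = g^b mod p = 2^6 mod 13 = 12.
Step 3: Alice computes s = B^a mod p = 12^3 mod 13 = 12.
Step 4: Bob computes s = A^b mod p = 8^6 mod 13 = 12.
Both sides agree: shared secret = 12.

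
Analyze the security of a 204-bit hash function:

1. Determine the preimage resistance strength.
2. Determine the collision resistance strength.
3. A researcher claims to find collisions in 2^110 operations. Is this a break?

Step 1: Preimage resistance requires brute-force of 2^204 operations.
Step 2: Collision resistance (birthday bound) = 2^(204/2) = 2^102.
Step 3: The claimed attack costs 2^110 operations.
Step 4: Since 2^110 >= 2^102, the claimed attack is no faster than the generic birthday attack, so this does not break collision resistance.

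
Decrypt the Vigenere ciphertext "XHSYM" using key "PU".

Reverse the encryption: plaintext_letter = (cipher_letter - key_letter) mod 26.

Step 1: Extend key: PUPUP
Step 2: Decrypt each letter (c - k) mod 26:
  X(23) - P(15) = (23-15) mod 26 = 8 = I
  H(7) - U(20) = (7-20) mod 26 = 13 = N
  S(18) - P(15) = (18-15) mod 26 = 3 = D
  Y(24) - U(20) = (24-20) mod 26 = 4 = E
  M(12) - P(15) = (12-15) mod 26 = 23 = X
Plaintext: INDEX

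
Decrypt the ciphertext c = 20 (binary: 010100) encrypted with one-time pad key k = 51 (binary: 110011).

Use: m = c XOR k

Step 1: XOR ciphertext with key:
  Ciphertext: 010100
  Key:        110011
  XOR:        100111
Step 2: Plaintext = 100111 = 39 in decimal.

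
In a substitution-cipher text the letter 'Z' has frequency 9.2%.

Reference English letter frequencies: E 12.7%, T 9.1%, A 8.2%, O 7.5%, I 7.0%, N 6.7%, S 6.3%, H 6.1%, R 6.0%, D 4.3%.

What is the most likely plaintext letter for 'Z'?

Step 1: The observed frequency is 9.2%.
Step 2: Compare with English frequencies:
  E: 12.7% (difference: 3.5%)
  T: 9.1% (difference: 0.1%) <-- closest
  A: 8.2% (difference: 1.0%)
  O: 7.5% (difference: 1.7%)
  I: 7.0% (difference: 2.2%)
  N: 6.7% (difference: 2.5%)
  S: 6.3% (difference: 2.9%)
  H: 6.1% (difference: 3.1%)
  R: 6.0% (difference: 3.2%)
  D: 4.3% (difference: 4.9%)
Step 3: 'Z' most likely represents 'T' (frequency 9.1%).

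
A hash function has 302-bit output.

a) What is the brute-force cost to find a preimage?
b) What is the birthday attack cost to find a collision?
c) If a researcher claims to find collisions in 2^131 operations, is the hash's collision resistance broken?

Step 1: Preimage resistance requires brute-force of 2^302 operations.
Step 2: Collision resistance (birthday bound) = 2^(302/2) = 2^151.
Step 3: The claimed attack costs 2^131 operations.
Step 4: Since 2^131 < 2^151, the claimed attack beats the generic birthday bound, so collision resistance is broken.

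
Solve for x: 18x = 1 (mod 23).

Step 1: We need x such that 18 * x = 1 (mod 23).
Step 2: Using the extended Euclidean algorithm or trial:
  18 * 9 = 162 = 7 * 23 + 1.
Step 3: Since 162 mod 23 = 1, the inverse is x = 9.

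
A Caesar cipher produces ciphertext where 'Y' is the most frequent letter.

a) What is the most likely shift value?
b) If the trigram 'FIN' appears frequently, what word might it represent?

Step 1: In English, 'E' is the most frequent letter (12.7%).
Step 2: The most frequent ciphertext letter is 'Y' (position 24).
Step 3: Shift = (24 - 4) mod 26 = 20.
Step 4: Decrypt 'FIN' by shifting back 20:
  F -> L
  I -> O
  N -> T
Step 5: 'FIN' decrypts to 'LOT'.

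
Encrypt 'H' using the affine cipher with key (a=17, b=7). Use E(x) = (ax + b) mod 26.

Step 1: Convert 'H' to number: x = 7.
Step 2: E(7) = (17 * 7 + 7) mod 26 = 126 mod 26 = 22.
Step 3: Convert 22 back to letter: W.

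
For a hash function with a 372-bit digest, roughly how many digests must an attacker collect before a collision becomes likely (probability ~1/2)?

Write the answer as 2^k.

Step 1: The birthday paradox gives collision probability ~50% after sqrt(2^n) = 2^(n/2) hashes.
Step 2: For 372-bit output: 2^(372/2) = 2^186.
Step 3: Approximately 2^186 hash computations needed.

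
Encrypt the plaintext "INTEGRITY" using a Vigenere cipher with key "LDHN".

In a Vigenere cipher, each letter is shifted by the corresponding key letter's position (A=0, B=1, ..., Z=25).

Step 1: Repeat key to match plaintext length:
  Plaintext: INTEGRITY
  Key:       LDHNLDHNL
Step 2: Encrypt each letter:
  I(8) + L(11) = (8+11) mod 26 = 19 = T
  N(13) + D(3) = (13+3) mod 26 = 16 = Q
  T(19) + H(7) = (19+7) mod 26 = 0 = A
  E(4) + N(13) = (4+13) mod 26 = 17 = R
  G(6) + L(11) = (6+11) mod 26 = 17 = R
  R(17) + D(3) = (17+3) mod 26 = 20 = U
  I(8) + H(7) = (8+7) mod 26 = 15 = P
  T(19) + N(13) = (19+13) mod 26 = 6 = G
  Y(24) + L(11) = (24+11) mod 26 = 9 = J
Ciphertext: TQARRUPGJ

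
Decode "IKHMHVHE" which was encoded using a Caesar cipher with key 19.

Step 1: Reverse the shift by subtracting 19 from each letter position.
  I (position 8) -> position (8-19) mod 26 = 15 -> P
  K (position 10) -> position (10-19) mod 26 = 17 -> R
  H (position 7) -> position (7-19) mod 26 = 14 -> O
  M (position 12) -> position (12-19) mod 26 = 19 -> T
  H (position 7) -> position (7-19) mod 26 = 14 -> O
  V (position 21) -> position (21-19) mod 26 = 2 -> C
  H (position 7) -> position (7-19) mod 26 = 14 -> O
  E (position 4) -> position (4-19) mod 26 = 11 -> L
Decrypted message: PROTOCOL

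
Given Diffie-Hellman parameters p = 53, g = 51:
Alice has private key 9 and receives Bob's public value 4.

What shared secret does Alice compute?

Step 1: s = B^a mod p = 4^9 mod 53.
  4^1 mod 53 = 4
  4^2 mod 53 = (4 * 4) mod 53 = 16
  4^3 mod 53 = (16 * 4) mod 53 = 11
  4^4 mod 53 = (11 * 4) mod 53 = 44
  4^5 mod 53 = (44 * 4) mod 53 = 17
  4^6 mod 53 = (17 * 4) mod 53 = 15
  4^7 mod 53 = (15 * 4) mod 53 = 7
  4^8 mod 53 = (7 * 4) mod 53 = 28
  4^9 mod 53 = (28 * 4) mod 53 = 6
Result: shared secret = 6.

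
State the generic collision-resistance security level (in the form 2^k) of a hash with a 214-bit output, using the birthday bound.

Step 1: The birthday paradox gives collision probability ~50% after sqrt(2^n) = 2^(n/2) hashes.
Step 2: For 214-bit output: 2^(214/2) = 2^107.
Step 3: Approximately 2^107 hash computations needed.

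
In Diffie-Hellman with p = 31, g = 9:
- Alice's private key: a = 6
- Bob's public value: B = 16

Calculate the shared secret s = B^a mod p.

Step 1: s = B^a mod p = 16^6 mod 31.
  16^1 mod 31 = 16
  16^2 mod 31 = (16 * 16) mod 31 = 8
  16^3 mod 31 = (8 * 16) mod 31 = 4
  16^4 mod 31 = (4 * 16) mod 31 = 2
  16^5 mod 31 = (2 * 16) mod 31 = 1
  16^6 mod 31 = (1 * 16) mod 31 = 16
Result: shared secret = 16.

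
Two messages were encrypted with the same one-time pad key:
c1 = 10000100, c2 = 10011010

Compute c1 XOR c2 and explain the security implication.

Step 1: c1 XOR c2 = (m1 XOR k) XOR (m2 XOR k).
Step 2: By XOR associativity/commutativity: = m1 XOR m2 XOR k XOR k = m1 XOR m2.
Step 3: 10000100 XOR 10011010 = 00011110 = 30.
Step 4: The key cancels out! An attacker learns m1 XOR m2 = 30, revealing the relationship between plaintexts.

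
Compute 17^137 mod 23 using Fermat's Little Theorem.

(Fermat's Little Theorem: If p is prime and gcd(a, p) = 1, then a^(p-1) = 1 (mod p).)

Step 1: Since 23 is prime, by Fermat's Little Theorem: 17^22 = 1 (mod 23).
Step 2: Reduce exponent: 137 mod 22 = 5.
Step 3: So 17^137 = 17^5 (mod 23).
Step 4: 17^5 mod 23 = 21.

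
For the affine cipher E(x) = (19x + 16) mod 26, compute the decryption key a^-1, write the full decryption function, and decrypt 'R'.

Step 1: Find a^-1, the modular inverse of 19 mod 26.
Step 2: We need 19 * a^-1 = 1 (mod 26).
Step 3: 19 * 11 = 209 = 8 * 26 + 1, so a^-1 = 11.
Step 4: D(y) = 11(y - 16) mod 26.
Step 5: Apply to 'R' (y = 17): D(17) = 11 * (17 - 16) mod 26 = 11 * 1 mod 26 = 11 -> 'L'.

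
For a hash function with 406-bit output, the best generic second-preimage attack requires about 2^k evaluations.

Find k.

Step 1: The hash has a 406-bit output.
Step 2: Second-preimage resistance means: given a specific input x, it should be infeasible to find a different y with h(y) = h(x).
With a 406-bit output, a generic search for a second preimage costs about 2^406 evaluations (each trial matches the fixed target with probability 2^-406).
Step 3: Security level = 406 bits.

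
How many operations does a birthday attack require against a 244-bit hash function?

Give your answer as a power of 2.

Step 1: The birthday paradox gives collision probability ~50% after sqrt(2^n) = 2^(n/2) hashes.
Step 2: For 244-bit output: 2^(244/2) = 2^122.
Step 3: Approximately 2^122 hash computations needed.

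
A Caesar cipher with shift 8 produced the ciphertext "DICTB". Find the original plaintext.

Step 1: Reverse the shift by subtracting 8 from each letter position.
  D (position 3) -> position (3-8) mod 26 = 21 -> V
  I (position 8) -> position (8-8) mod 26 = 0 -> A
  C (position 2) -> position (2-8) mod 26 = 20 -> U
  T (position 19) -> position (19-8) mod 26 = 11 -> L
  B (position 1) -> position (1-8) mod 26 = 19 -> T
Decrypted message: VAULT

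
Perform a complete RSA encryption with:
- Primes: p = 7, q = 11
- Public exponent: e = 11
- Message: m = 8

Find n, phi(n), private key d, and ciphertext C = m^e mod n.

Step 1: n = 7 * 11 = 77.
Step 2: phi(n) = (7-1)(11-1) = 6 * 10 = 60.
Step 3: Find d = 11^(-1) mod 60 = 11.
  Verify: 11 * 11 = 121 = 1 (mod 60).
Step 4: C = 8^11 mod 77 = 8.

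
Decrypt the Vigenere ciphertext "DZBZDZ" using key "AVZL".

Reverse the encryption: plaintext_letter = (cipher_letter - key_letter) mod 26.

Step 1: Extend key: AVZLAV
Step 2: Decrypt each letter (c - k) mod 26:
  D(3) - A(0) = (3-0) mod 26 = 3 = D
  Z(25) - V(21) = (25-21) mod 26 = 4 = E
  B(1) - Z(25) = (1-25) mod 26 = 2 = C
  Z(25) - L(11) = (25-11) mod 26 = 14 = O
  D(3) - A(0) = (3-0) mod 26 = 3 = D
  Z(25) - V(21) = (25-21) mod 26 = 4 = E
Plaintext: DECODE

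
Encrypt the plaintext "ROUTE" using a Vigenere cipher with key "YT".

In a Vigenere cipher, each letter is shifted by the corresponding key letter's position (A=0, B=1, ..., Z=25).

Step 1: Repeat key to match plaintext length:
  Plaintext: ROUTE
  Key:       YTYTY
Step 2: Encrypt each letter:
  R(17) + Y(24) = (17+24) mod 26 = 15 = P
  O(14) + T(19) = (14+19) mod 26 = 7 = H
  U(20) + Y(24) = (20+24) mod 26 = 18 = S
  T(19) + T(19) = (19+19) mod 26 = 12 = M
  E(4) + Y(24) = (4+24) mod 26 = 2 = C
Ciphertext: PHSMC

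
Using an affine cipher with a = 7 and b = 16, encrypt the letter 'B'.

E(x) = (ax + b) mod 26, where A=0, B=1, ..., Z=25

Step 1: Convert 'B' to number: x = 1.
Step 2: E(1) = (7 * 1 + 16) mod 26 = 23 mod 26 = 23.
Step 3: Convert 23 back to letter: X.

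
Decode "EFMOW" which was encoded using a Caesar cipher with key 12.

Step 1: Reverse the shift by subtracting 12 from each letter position.
  E (position 4) -> position (4-12) mod 26 = 18 -> S
  F (position 5) -> position (5-12) mod 26 = 19 -> T
  M (position 12) -> position (12-12) mod 26 = 0 -> A
  O (position 14) -> position (14-12) mod 26 = 2 -> C
  W (position 22) -> position (22-12) mod 26 = 10 -> K
Decrypted message: STACK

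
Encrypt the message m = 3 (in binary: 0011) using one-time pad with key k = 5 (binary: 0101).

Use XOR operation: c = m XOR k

Step 1: Write out the XOR operation bit by bit:
  Message: 0011
  Key:     0101
  XOR:     0110
Step 2: Convert to decimal: 0110 = 6.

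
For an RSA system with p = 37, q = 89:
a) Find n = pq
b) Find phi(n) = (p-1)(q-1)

Step 1: n = p * q = 37 * 89 = 3293.
Step 2: phi(n) = (p-1)(q-1) = 36 * 88 = 3168.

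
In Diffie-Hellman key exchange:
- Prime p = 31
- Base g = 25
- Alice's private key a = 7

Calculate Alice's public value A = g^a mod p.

Step 1: A = g^a mod p = 25^7 mod 31.
  25^1 mod 31 = 25
  25^2 mod 31 = (25 * 25) mod 31 = 5
  25^3 mod 31 = (5 * 25) mod 31 = 1
  25^4 mod 31 = (1 * 25) mod 31 = 25
  25^5 mod 31 = (25 * 25) mod 31 = 5
  25^6 mod 31 = (5 * 25) mod 31 = 1
  25^7 mod 31 = (1 * 25) mod 31 = 25
Result: A = 25.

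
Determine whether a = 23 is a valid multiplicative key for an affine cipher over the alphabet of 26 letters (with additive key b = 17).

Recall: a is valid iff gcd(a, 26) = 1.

Step 1: Compute gcd(23, 26).
Step 2: gcd(23, 26) = 1.
Since gcd = 1, 23 is coprime with 26, so it is a valid key.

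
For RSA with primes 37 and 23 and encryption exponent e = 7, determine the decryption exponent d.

Step 1: n = 37 * 23 = 851.
Step 2: phi(n) = 36 * 22 = 792.
Step 3: Find d such that 7 * d = 1 (mod 792).
Step 4: d = 7^(-1) mod 792 = 679.
Verification: 7 * 679 = 4753 = 6 * 792 + 1.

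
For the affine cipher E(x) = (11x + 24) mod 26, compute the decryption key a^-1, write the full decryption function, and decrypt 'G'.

Step 1: Find a^-1, the modular inverse of 11 mod 26.
Step 2: We need 11 * a^-1 = 1 (mod 26).
Step 3: 11 * 19 = 209 = 8 * 26 + 1, so a^-1 = 19.
Step 4: D(y) = 19(y - 24) mod 26.
Step 5: Apply to 'G' (y = 6): D(6) = 19 * (6 - 24) mod 26 = 19 * -18 mod 26 = 22 -> 'W'.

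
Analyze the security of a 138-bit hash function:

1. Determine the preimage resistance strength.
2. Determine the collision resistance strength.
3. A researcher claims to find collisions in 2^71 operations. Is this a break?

Step 1: Preimage resistance requires brute-force of 2^138 operations.
Step 2: Collision resistance (birthday bound) = 2^(138/2) = 2^69.
Step 3: The claimed attack costs 2^71 operations.
Step 4: Since 2^71 >= 2^69, the claimed attack is no faster than the generic birthday attack, so this does not break collision resistance.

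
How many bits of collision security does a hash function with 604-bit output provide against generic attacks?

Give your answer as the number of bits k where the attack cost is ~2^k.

Step 1: The hash has a 604-bit output.
Step 2: Collision resistance means it should be infeasible to find any x != y with h(x) = h(y).
By the birthday bound, a generic collision search succeeds after about sqrt(2^604) = 2^(604/2) = 2^302 evaluations.
Step 3: Security level = 302 bits.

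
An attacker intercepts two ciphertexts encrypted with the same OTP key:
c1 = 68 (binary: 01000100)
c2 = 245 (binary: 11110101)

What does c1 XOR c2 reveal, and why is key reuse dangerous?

Step 1: c1 XOR c2 = (m1 XOR k) XOR (m2 XOR k).
Step 2: By XOR associativity/commutativity: = m1 XOR m2 XOR k XOR k = m1 XOR m2.
Step 3: 01000100 XOR 11110101 = 10110001 = 177.
Step 4: The key cancels out! An attacker learns m1 XOR m2 = 177, revealing the relationship between plaintexts.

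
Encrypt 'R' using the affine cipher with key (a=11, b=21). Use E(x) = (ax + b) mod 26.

Step 1: Convert 'R' to number: x = 17.
Step 2: E(17) = (11 * 17 + 21) mod 26 = 208 mod 26 = 0.
Step 3: Convert 0 back to letter: A.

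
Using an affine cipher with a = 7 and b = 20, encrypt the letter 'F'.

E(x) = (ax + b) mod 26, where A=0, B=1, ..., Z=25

Step 1: Convert 'F' to number: x = 5.
Step 2: E(5) = (7 * 5 + 20) mod 26 = 55 mod 26 = 3.
Step 3: Convert 3 back to letter: D.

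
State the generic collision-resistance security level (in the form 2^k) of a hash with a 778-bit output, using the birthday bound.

Step 1: The birthday paradox gives collision probability ~50% after sqrt(2^n) = 2^(n/2) hashes.
Step 2: For 778-bit output: 2^(778/2) = 2^389.
Step 3: Approximately 2^389 hash computations needed.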